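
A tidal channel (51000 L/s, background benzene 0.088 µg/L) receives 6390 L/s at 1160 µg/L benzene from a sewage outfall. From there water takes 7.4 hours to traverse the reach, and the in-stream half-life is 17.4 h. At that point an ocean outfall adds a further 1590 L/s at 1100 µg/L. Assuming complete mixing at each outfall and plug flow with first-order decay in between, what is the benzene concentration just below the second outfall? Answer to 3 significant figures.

Conservation of mass: C = (51000·0.08800 + 6390·1160) / 57390 = 7417000/57390 = 129.2 µg/L; combined flow 57390 L/s.
Half-life 17.4 h → k = ln 2 / 17.4 = 0.03984 h⁻¹ = 0.9561 d⁻¹.
First-order decay: C = 129.2·exp(−k·t) = 129.2·0.7447 = 96.24 µg/L.
At the second outfall, C = (57390·96.24 + 1590·1100) / (57390 + 1590) = 123.3 µg/L.

123 µg/L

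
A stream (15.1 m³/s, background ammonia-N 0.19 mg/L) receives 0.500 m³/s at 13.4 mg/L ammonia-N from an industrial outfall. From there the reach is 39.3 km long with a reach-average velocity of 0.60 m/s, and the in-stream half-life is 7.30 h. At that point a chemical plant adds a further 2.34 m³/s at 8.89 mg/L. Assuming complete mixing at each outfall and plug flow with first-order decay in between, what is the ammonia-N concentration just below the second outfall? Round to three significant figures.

After mixing, C = (15.10·0.1900 + 0.5000·13.40) / 15.60 = 9.569/15.60 = 0.6134 mg/L; combined flow 15.60 m³/s.
Travel time t = 39.3·1000 / 0.60 = 65500 s = 18.19 h.
Half-life 7.30 h → k = ln 2 / 7.30 = 0.09495 h⁻¹ = 2.279 d⁻¹.
Decay over the reach: 0.6134·exp(−kt) = 0.6134·0.1777 = 0.1090 mg/L.
Second outfall: C = (15.60·0.1090 + 2.340·8.890)/17.94 = 1.254 mg/L.

1.25 mg/L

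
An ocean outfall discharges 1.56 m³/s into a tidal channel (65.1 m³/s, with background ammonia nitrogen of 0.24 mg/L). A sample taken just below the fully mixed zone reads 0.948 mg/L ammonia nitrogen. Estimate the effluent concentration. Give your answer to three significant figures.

Mass balance: 65.10·0.2400 + 1.560·Cₑ = 66.66·0.9480
→ Cₑ = (66.66·0.9480 − 65.10·0.2400) / 1.560 = 30.49 mg/L.

30.5 mg/L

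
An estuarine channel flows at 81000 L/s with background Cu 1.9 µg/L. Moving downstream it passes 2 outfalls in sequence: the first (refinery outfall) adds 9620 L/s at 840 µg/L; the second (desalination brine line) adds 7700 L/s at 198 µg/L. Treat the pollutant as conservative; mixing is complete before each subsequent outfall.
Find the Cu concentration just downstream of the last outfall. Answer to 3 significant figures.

99.3 µg/L

Below outfall 1: Q → 90620 L/s, C = (81000·1.900 + 9620·840.0)/90620 = 90.87 µg/L.
Below outfall 2: Q → 98320 L/s, C = (90620·90.87 + 7700·198.0)/98320 = 99.26 µg/L.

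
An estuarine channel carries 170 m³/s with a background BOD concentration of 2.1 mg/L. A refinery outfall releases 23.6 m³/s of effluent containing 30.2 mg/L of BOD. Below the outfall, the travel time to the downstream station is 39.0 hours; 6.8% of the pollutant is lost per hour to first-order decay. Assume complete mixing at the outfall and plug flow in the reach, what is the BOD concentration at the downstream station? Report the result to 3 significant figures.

After mixing, C = (170.0·2.100 + 23.60·30.20) / 193.6 = 1070/193.6 = 5.525 mg/L.
6.8%/h lost → k = −ln(1 − 0.068) = 0.07042 h⁻¹.
Applying C = C₀e^(−kt): 5.525 × 0.06415 = 0.3545 mg/L.

0.354 mg/L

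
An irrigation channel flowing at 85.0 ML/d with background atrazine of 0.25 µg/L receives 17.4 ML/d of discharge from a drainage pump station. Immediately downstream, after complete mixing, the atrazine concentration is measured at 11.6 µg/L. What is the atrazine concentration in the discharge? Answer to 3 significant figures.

67.0 µg/L

Mass balance: 85.00·0.2500 + 17.40·Cₑ = 102.4·11.60
→ Cₑ = (102.4·11.60 − 85.00·0.2500) / 17.40 = 67.05 µg/L.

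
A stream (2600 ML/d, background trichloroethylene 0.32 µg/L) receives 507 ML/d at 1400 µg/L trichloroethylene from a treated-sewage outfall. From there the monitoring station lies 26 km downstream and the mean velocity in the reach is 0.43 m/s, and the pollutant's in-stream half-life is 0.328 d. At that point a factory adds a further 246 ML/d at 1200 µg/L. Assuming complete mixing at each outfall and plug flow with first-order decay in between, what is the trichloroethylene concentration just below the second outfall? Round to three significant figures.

Mixed concentration C = ΣQC/ΣQ = (2600·0.3200 + 507.0·1400) / 3107 = 710600/3107 = 228.7 µg/L; combined flow 3107 ML/d.
Travel time t = 26·1000 / 0.43 = 60470 s = 16.80 h.
Half-life 0.328 d → k = ln 2 / 0.328 = 2.113 d⁻¹.
Decay over the reach: 228.7·exp(−kt) = 228.7·0.2279 = 52.12 µg/L.
At the second outfall, C = (3107·52.12 + 246.0·1200) / (3107 + 246.0) = 136.3 µg/L.

136 µg/L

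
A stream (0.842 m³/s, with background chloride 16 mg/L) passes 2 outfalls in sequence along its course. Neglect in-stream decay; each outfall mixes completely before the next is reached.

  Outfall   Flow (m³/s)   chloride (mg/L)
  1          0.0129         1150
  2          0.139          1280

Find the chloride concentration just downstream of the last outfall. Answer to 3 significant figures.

207 mg/L

Outfall 1: combined Q = 0.8549 m³/s; C = (0.8420·16.00 + 0.01290·1150)/0.8549 = 33.11 mg/L.
Outfall 2: combined Q = 0.9939 m³/s; C = (0.8549·33.11 + 0.1390·1280)/0.9939 = 207.5 mg/L.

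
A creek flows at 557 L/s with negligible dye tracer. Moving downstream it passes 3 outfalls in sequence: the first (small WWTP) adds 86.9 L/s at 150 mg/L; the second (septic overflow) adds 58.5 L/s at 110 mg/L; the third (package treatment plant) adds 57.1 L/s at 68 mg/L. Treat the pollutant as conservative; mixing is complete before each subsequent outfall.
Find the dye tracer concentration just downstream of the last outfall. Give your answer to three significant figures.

30.7 mg/L

After outfall 1: Q = 557.0 + 86.90 = 643.9 L/s; C = (557.0·0 + 86.90·150.0)/643.9 = 20.24 mg/L.
After outfall 2: Q = 643.9 + 58.50 = 702.4 L/s; C = (643.9·20.24 + 58.50·110.0)/702.4 = 27.72 mg/L.
After outfall 3: Q = 702.4 + 57.10 = 759.5 L/s; C = (702.4·27.72 + 57.10·68.00)/759.5 = 30.75 mg/L.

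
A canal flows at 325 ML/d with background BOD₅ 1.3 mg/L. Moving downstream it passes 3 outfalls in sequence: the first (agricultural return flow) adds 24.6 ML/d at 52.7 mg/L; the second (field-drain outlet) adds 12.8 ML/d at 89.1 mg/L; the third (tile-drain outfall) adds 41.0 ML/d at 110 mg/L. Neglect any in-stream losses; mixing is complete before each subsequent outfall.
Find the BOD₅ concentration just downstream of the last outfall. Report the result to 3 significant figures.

Outfall 1: combined Q = 349.6 ML/d; C = (325.0·1.300 + 24.60·52.70)/349.6 = 4.917 mg/L.
Outfall 2: combined Q = 362.4 ML/d; C = (349.6·4.917 + 12.80·89.10)/362.4 = 7.890 mg/L.
Outfall 3: combined Q = 403.4 ML/d; C = (362.4·7.890 + 41.00·110.0)/403.4 = 18.27 mg/L.

18.3 mg/L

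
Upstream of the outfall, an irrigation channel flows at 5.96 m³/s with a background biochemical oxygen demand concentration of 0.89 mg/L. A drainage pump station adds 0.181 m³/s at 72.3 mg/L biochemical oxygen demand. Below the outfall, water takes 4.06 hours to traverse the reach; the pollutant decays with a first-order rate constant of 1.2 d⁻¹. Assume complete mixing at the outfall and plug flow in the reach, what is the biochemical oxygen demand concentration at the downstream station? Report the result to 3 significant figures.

2.44 mg/L

After mixing, C = (5.960·0.8900 + 0.1810·72.30) / 6.141 = 18.39/6.141 = 2.995 mg/L.
After decay, C = 2.995 × e^(−kt) = 2.995 × 0.8163 = 2.445 mg/L.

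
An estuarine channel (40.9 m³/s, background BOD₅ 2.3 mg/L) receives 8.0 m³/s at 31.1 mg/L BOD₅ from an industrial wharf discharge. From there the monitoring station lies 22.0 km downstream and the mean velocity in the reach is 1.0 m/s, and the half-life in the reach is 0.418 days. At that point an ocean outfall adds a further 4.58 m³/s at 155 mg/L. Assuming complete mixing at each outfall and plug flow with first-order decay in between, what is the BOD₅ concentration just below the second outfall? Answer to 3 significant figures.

Conservation of mass: C = (40.90·2.300 + 8.000·31.10) / 48.90 = 342.9/48.90 = 7.012 mg/L; combined flow 48.90 m³/s.
Travel time t = 22.0·1000 / 1.0 = 22000 s = 6.111 h.
Half-life 0.418 d → k = ln 2 / 0.418 = 1.658 d⁻¹.
Applying C = C₀e^(−kt): 7.012 × 0.6556 = 4.597 mg/L.
At the second outfall, C = (48.90·4.597 + 4.580·155.0) / (48.90 + 4.580) = 17.48 mg/L.

17.5 mg/L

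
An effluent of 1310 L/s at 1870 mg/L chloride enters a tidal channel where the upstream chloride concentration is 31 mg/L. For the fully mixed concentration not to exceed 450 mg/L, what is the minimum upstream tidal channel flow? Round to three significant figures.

4440 L/s

Set C_mix = 450: (Q·31.00 + 1310·1870) / (Q + 1310) = 450
→ Q = 1310·(1870 − 450)/(450 − 31.00) = 4440 L/s.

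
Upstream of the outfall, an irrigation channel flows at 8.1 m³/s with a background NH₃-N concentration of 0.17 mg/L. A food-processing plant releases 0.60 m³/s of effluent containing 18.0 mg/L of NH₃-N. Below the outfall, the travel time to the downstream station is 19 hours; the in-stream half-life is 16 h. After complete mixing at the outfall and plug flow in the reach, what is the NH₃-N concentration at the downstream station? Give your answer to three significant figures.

0.615 mg/L

After mixing, C = (8.100·0.1700 + 0.6000·18.00) / 8.700 = 12.18/8.700 = 1.400 mg/L.
Half-life 16 h → k = ln 2 / 16 = 0.04332 h⁻¹ = 1.040 d⁻¹.
After decay, C = 1.400 × e^(−kt) = 1.400 × 0.4391 = 0.6145 mg/L.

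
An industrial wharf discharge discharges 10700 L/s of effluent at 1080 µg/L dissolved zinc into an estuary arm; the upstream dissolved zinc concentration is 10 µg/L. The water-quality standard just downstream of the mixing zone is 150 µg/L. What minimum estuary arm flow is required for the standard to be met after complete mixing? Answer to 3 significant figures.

Set C_mix = 150: (Q·10.00 + 10700·1080) / (Q + 10700) = 150
→ Q = 10700·(1080 − 150)/(150 − 10.00) = 71080 L/s.

71100 L/s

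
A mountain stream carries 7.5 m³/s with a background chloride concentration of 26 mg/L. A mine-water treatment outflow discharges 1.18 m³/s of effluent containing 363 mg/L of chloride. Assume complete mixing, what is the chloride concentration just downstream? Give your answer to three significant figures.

71.8 mg/L

After mixing, C = (7.500·26.00 + 1.180·363.0) / 8.680 = 623.3/8.680 = 71.81 mg/L.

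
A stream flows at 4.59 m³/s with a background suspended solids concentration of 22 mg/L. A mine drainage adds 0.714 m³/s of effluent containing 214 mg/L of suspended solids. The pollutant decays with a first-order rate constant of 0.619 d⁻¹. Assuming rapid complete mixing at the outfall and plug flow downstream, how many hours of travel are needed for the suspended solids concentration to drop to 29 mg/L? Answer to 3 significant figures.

Mass balance: C = (4.590·22.00 + 0.7140·214.0) / 5.304 = 253.8/5.304 = 47.85 mg/L.
47.85·exp(−k·t) = 29 → t = ln(47.85/29)/k = 69890 s = 19.41 h.

19.4 h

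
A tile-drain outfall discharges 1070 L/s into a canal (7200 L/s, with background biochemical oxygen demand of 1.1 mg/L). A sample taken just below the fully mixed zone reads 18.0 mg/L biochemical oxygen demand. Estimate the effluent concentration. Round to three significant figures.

Mass balance: 7200·1.100 + 1070·Cₑ = 8270·18.00
→ Cₑ = (8270·18.00 − 7200·1.100) / 1070 = 131.7 mg/L.

132 mg/L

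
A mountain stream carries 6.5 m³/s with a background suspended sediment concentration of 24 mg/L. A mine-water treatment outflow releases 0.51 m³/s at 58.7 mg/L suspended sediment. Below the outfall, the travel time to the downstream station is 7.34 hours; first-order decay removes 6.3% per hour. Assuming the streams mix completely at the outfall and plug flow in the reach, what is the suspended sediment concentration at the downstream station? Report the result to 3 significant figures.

16.5 mg/L

After mixing, C = (6.500·24.00 + 0.5100·58.70) / 7.010 = 185.9/7.010 = 26.52 mg/L.
6.3%/h lost → k = −ln(1 − 0.063) = 0.06507 h⁻¹.
First-order decay: C = 26.52·exp(−k·t) = 26.52·0.6203 = 16.45 mg/L.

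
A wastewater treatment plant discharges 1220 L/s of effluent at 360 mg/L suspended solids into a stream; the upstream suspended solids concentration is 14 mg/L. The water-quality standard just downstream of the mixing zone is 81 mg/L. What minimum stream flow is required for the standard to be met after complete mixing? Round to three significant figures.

5080 L/s

Set C_mix = 81: (Q·14.00 + 1220·360.0) / (Q + 1220) = 81
→ Q = 1220·(360.0 − 81)/(81 − 14.00) = 5080 L/s.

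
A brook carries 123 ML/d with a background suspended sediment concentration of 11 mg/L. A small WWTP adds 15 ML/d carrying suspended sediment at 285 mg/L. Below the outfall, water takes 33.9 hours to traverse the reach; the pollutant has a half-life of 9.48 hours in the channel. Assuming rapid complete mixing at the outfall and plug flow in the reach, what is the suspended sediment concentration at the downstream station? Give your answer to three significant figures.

Flow-weighted average: C = (123.0·11.00 + 15.00·285.0) / 138.0 = 5628/138.0 = 40.78 mg/L.
Half-life 9.48 h → k = ln 2 / 9.48 = 0.07312 h⁻¹ = 1.755 d⁻¹.
After decay, C = 40.78 × e^(−kt) = 40.78 × 0.08386 = 3.420 mg/L.

3.42 mg/L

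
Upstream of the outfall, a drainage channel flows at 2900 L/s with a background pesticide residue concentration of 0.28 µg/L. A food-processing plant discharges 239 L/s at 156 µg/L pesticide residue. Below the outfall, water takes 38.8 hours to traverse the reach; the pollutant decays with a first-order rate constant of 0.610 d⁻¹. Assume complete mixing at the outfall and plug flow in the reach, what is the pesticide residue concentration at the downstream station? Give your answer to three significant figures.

Flow-weighted average: C = (2900·0.2800 + 239.0·156.0) / 3139 = 38100/3139 = 12.14 µg/L.
After decay, C = 12.14 × e^(−kt) = 12.14 × 0.3730 = 4.527 µg/L.

4.53 µg/L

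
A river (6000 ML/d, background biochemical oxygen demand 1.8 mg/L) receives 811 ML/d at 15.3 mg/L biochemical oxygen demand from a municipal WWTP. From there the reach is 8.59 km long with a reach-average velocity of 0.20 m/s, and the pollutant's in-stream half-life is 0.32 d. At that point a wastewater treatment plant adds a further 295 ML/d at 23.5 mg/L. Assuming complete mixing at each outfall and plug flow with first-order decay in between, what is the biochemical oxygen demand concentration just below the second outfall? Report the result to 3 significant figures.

2.09 mg/L

After mixing, C = (6000·1.800 + 811.0·15.30) / 6811 = 23210/6811 = 3.407 mg/L; combined flow 6811 ML/d.
Travel time t = 8.59·1000 / 0.20 = 42950 s = 11.93 h.
Half-life 0.32 d → k = ln 2 / 0.32 = 2.166 d⁻¹.
Applying C = C₀e^(−kt): 3.407 × 0.3407 = 1.161 mg/L.
Second outfall: C = (6811·1.161 + 295.0·23.50)/7106 = 2.088 mg/L.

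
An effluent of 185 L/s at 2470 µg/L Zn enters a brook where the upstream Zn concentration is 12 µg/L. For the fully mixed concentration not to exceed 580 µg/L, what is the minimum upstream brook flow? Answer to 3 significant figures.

Set C_mix = 580: (Q·12.00 + 185.0·2470) / (Q + 185.0) = 580
→ Q = 185.0·(2470 − 580)/(580 − 12.00) = 615.6 L/s.

616 L/s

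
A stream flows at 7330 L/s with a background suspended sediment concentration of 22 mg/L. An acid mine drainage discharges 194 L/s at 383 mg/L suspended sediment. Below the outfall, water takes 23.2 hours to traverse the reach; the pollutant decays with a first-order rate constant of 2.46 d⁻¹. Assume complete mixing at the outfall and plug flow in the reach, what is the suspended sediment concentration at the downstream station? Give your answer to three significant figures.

2.90 mg/L

Flow-weighted average: C = (7330·22.00 + 194.0·383.0) / 7524 = 235600/7524 = 31.31 mg/L.
Decay over the reach: 31.31·exp(−kt) = 31.31·0.09274 = 2.903 mg/L.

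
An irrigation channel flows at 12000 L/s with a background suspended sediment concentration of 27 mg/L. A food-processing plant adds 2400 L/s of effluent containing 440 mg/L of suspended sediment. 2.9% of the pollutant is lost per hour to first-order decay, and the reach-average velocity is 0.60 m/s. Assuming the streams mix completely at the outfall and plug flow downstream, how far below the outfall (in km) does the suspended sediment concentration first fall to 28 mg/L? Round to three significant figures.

90.3 km

After mixing, C = (12000·27.00 + 2400·440.0) / 14400 = 1380000/14400 = 95.83 mg/L.
2.9%/h lost → k = −ln(1 − 0.029) = 0.02943 h⁻¹.
Set 95.83·exp(−k·t) = 28 → t = ln(95.83/28)/k = 150500 s = 41.81 h.
Distance = v·t = 0.60·150500 = 90310 m = 90.31 km.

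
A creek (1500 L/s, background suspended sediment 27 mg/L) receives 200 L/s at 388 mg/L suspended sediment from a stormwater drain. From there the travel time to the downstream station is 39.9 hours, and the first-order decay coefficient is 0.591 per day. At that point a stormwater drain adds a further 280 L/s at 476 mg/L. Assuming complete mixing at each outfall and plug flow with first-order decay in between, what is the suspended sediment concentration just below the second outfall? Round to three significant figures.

After mixing, C = (1500·27.00 + 200.0·388.0) / 1700 = 118100/1700 = 69.47 mg/L; combined flow 1700 L/s.
First-order decay: C = 69.47·exp(−k·t) = 69.47·0.3744 = 26.01 mg/L.
At the second outfall, C = (1700·26.01 + 280.0·476.0) / (1700 + 280.0) = 89.64 mg/L.

89.6 mg/L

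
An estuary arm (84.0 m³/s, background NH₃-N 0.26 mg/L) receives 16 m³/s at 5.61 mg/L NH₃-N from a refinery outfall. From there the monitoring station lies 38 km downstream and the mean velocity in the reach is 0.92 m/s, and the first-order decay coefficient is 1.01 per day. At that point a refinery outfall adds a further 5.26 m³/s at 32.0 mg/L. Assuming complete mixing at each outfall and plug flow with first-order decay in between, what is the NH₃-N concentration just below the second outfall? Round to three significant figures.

Mixed concentration C = ΣQC/ΣQ = (84.00·0.2600 + 16.00·5.610) / 100.0 = 111.6/100.0 = 1.116 mg/L; combined flow 100.0 m³/s.
Travel time t = 38·1000 / 0.92 = 41300 s = 11.47 h.
Applying C = C₀e^(−kt): 1.116 × 0.6170 = 0.6886 mg/L.
At the second outfall, C = (100.0·0.6886 + 5.260·32.00) / (100.0 + 5.260) = 2.253 mg/L.

2.25 mg/L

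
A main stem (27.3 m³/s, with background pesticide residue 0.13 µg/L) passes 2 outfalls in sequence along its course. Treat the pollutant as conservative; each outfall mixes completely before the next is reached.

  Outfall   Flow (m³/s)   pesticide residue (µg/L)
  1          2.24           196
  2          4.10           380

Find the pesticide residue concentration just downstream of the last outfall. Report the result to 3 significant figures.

59.5 µg/L

After outfall 1: Q = 27.30 + 2.240 = 29.54 m³/s; C = (27.30·0.1300 + 2.240·196.0)/29.54 = 14.98 µg/L.
After outfall 2: Q = 29.54 + 4.100 = 33.64 m³/s; C = (29.54·14.98 + 4.100·380.0)/33.64 = 59.47 µg/L.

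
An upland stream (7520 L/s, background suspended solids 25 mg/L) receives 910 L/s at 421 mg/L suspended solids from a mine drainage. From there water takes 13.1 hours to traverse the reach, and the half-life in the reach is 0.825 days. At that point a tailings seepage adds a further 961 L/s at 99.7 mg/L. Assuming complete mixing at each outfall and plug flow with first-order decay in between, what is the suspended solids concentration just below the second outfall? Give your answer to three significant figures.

Mass balance: C = (7520·25.00 + 910.0·421.0) / 8430 = 571100/8430 = 67.75 mg/L; combined flow 8430 L/s.
Half-life 0.825 d → k = ln 2 / 0.825 = 0.8402 d⁻¹.
After decay, C = 67.75 × e^(−kt) = 67.75 × 0.6322 = 42.83 mg/L.
Second outfall: C = (8430·42.83 + 961.0·99.70)/9391 = 48.65 mg/L.

48.6 mg/L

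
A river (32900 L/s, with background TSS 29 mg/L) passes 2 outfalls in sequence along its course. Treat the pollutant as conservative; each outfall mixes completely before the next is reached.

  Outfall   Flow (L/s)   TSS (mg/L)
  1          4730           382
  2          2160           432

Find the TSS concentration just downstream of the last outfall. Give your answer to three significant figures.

92.8 mg/L

After outfall 1: Q = 32900 + 4730 = 37630 L/s; C = (32900·29.00 + 4730·382.0)/37630 = 73.37 mg/L.
After outfall 2: Q = 37630 + 2160 = 39790 L/s; C = (37630·73.37 + 2160·432.0)/39790 = 92.84 mg/L.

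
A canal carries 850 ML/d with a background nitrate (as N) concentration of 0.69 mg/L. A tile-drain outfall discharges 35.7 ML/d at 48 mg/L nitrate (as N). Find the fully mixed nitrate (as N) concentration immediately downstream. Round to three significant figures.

2.60 mg/L

Flow-weighted average: C = (850.0·0.6900 + 35.70·48.00) / 885.7 = 2300/885.7 = 2.597 mg/L.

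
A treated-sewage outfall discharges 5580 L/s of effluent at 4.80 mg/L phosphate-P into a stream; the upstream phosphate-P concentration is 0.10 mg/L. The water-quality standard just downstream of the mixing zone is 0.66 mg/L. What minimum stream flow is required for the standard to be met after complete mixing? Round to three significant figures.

Set C_mix = 0.66: (Q·0.1000 + 5580·4.800) / (Q + 5580) = 0.66
→ Q = 5580·(4.800 − 0.66)/(0.66 − 0.1000) = 41250 L/s.

41300 L/s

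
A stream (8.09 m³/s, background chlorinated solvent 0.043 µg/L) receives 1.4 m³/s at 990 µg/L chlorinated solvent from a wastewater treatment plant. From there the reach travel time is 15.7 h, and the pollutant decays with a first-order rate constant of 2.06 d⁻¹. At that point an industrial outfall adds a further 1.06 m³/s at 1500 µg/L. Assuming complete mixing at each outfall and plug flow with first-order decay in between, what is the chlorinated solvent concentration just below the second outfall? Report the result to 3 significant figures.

185 µg/L

Mixed concentration C = ΣQC/ΣQ = (8.090·0.04300 + 1.400·990.0) / 9.490 = 1386/9.490 = 146.1 µg/L; combined flow 9.490 m³/s.
Decay over the reach: 146.1·exp(−kt) = 146.1·0.2599 = 37.96 µg/L.
At the second outfall, C = (9.490·37.96 + 1.060·1500) / (9.490 + 1.060) = 184.9 µg/L.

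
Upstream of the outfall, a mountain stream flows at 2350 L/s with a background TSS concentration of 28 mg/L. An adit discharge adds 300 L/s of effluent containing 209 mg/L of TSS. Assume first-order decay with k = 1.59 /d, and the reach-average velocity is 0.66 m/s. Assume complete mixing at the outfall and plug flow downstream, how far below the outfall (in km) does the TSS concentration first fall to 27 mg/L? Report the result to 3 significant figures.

Mixed concentration C = ΣQC/ΣQ = (2350·28.00 + 300.0·209.0) / 2650 = 128500/2650 = 48.49 mg/L.
Set 48.49·exp(−k·t) = 27 → t = ln(48.49/27)/k = 31820 s = 8.838 h.
Distance = v·t = 0.66·31820 = 21000 m = 21.00 km.

21.0 km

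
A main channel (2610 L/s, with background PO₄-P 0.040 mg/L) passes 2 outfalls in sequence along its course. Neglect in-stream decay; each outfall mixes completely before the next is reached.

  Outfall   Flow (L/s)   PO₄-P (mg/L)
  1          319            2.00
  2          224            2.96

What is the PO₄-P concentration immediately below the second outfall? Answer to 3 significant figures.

Below outfall 1: Q → 2929 L/s, C = (2610·0.04000 + 319.0·2.000)/2929 = 0.2535 mg/L.
Below outfall 2: Q → 3153 L/s, C = (2929·0.2535 + 224.0·2.960)/3153 = 0.4457 mg/L.

0.446 mg/L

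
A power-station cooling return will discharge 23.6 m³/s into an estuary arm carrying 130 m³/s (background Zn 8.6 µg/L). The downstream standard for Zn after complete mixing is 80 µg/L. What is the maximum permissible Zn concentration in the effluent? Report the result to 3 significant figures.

473 µg/L

At the limit, (Qr·Cr + Qe·Cₑ)/(Qr + Qe) = 80:
Cₑ = (153.6·80 − 130.0·8.600) / 23.60 = 473.3 µg/L.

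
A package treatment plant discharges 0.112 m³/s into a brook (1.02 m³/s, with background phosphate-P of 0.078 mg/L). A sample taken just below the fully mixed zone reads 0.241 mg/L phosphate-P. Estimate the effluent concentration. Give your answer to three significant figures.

Mass balance: 1.020·0.07800 + 0.1120·Cₑ = 1.132·0.2410
→ Cₑ = (1.132·0.2410 − 1.020·0.07800) / 0.1120 = 1.725 mg/L.

1.73 mg/L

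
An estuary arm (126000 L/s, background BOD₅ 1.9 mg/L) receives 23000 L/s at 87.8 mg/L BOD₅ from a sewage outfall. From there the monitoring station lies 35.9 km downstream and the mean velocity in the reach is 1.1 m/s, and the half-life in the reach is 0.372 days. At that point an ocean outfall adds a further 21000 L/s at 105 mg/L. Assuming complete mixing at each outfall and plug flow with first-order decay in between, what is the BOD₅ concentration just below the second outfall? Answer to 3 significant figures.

Mass balance: C = (126000·1.900 + 23000·87.80) / 149000 = 2259000/149000 = 15.16 mg/L; combined flow 149000 L/s.
Travel time t = 35.9·1000 / 1.1 = 32640 s = 9.066 h.
Half-life 0.372 d → k = ln 2 / 0.372 = 1.863 d⁻¹.
Applying C = C₀e^(−kt): 15.16 × 0.4947 = 7.499 mg/L.
At the second outfall, C = (149000·7.499 + 21000·105.0) / (149000 + 21000) = 19.54 mg/L.

19.5 mg/L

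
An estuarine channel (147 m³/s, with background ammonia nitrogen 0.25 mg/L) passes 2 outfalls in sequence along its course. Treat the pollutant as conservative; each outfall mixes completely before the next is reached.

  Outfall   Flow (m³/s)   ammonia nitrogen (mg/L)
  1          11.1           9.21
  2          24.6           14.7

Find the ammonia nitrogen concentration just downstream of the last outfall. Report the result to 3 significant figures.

2.74 mg/L

Below outfall 1: Q → 158.1 m³/s, C = (147.0·0.2500 + 11.10·9.210)/158.1 = 0.8791 mg/L.
Below outfall 2: Q → 182.7 m³/s, C = (158.1·0.8791 + 24.60·14.70)/182.7 = 2.740 mg/L.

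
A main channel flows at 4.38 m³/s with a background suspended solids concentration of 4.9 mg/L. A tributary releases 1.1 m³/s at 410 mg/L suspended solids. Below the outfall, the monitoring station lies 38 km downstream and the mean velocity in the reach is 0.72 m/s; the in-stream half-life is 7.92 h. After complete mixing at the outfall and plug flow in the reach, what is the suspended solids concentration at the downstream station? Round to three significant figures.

23.9 mg/L

Flow-weighted average: C = (4.380·4.900 + 1.100·410.0) / 5.480 = 472.5/5.480 = 86.22 mg/L.
Travel time t = 38·1000 / 0.72 = 52780 s = 14.66 h.
Half-life 7.92 h → k = ln 2 / 7.92 = 0.08752 h⁻¹ = 2.100 d⁻¹.
After decay, C = 86.22 × e^(−kt) = 86.22 × 0.2772 = 23.90 mg/L.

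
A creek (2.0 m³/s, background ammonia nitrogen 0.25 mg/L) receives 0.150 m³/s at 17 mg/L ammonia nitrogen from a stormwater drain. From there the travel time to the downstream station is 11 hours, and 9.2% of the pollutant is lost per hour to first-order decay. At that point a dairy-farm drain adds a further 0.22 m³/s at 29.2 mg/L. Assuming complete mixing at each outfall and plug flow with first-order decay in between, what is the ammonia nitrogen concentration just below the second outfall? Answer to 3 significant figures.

Mixed concentration C = ΣQC/ΣQ = (2.000·0.2500 + 0.1500·17.00) / 2.150 = 3.050/2.150 = 1.419 mg/L; combined flow 2.150 m³/s.
9.2%/h lost → k = −ln(1 − 0.092) = 0.09651 h⁻¹.
After decay, C = 1.419 × e^(−kt) = 1.419 × 0.3459 = 0.4907 mg/L.
At the second outfall, C = (2.150·0.4907 + 0.2200·29.20) / (2.150 + 0.2200) = 3.156 mg/L.

3.16 mg/L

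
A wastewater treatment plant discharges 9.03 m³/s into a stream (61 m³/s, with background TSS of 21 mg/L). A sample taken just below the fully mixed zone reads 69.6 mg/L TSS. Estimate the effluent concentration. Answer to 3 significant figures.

398 mg/L

Mass balance: 61.00·21.00 + 9.030·Cₑ = 70.03·69.60
→ Cₑ = (70.03·69.60 − 61.00·21.00) / 9.030 = 397.9 mg/L.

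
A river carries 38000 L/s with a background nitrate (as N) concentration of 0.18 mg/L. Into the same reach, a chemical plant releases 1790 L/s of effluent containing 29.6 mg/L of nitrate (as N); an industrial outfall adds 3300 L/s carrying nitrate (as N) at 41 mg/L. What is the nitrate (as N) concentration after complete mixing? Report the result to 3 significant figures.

4.53 mg/L

Conservation of mass: C = (38000·0.1800 + 1790·29.60 + 3300·41.00) / 43090 = 195100/43090 = 4.528 mg/L.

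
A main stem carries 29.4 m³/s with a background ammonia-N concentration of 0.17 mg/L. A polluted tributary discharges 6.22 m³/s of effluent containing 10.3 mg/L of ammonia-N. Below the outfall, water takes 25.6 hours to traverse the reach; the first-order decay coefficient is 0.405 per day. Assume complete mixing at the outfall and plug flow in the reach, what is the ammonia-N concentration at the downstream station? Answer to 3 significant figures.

1.26 mg/L

After mixing, C = (29.40·0.1700 + 6.220·10.30) / 35.62 = 69.06/35.62 = 1.939 mg/L.
Applying C = C₀e^(−kt): 1.939 × 0.6492 = 1.259 mg/L.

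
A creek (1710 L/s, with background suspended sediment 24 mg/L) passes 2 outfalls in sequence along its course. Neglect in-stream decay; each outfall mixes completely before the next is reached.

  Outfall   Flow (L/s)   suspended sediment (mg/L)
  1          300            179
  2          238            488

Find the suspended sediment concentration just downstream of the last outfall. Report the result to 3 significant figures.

After outfall 1: Q = 1710 + 300.0 = 2010 L/s; C = (1710·24.00 + 300.0·179.0)/2010 = 47.13 mg/L.
After outfall 2: Q = 2010 + 238.0 = 2248 L/s; C = (2010·47.13 + 238.0·488.0)/2248 = 93.81 mg/L.

93.8 mg/L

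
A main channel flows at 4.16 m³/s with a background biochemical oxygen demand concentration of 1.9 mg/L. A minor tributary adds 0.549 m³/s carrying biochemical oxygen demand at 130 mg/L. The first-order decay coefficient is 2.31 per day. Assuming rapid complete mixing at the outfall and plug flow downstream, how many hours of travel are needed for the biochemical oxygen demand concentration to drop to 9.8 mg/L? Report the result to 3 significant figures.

Flow-weighted average: C = (4.160·1.900 + 0.5490·130.0) / 4.709 = 79.27/4.709 = 16.83 mg/L.
16.83·exp(−k·t) = 9.8 → t = ln(16.83/9.8)/k = 20240 s = 5.621 h.

5.62 h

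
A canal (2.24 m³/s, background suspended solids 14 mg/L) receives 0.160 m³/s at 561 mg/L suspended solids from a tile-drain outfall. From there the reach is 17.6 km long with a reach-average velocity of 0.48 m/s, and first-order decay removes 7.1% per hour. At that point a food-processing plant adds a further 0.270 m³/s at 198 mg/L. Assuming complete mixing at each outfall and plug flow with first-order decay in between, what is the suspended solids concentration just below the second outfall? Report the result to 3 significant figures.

Flow-weighted average: C = (2.240·14.00 + 0.1600·561.0) / 2.400 = 121.1/2.400 = 50.47 mg/L; combined flow 2.400 m³/s.
Travel time t = 17.6·1000 / 0.48 = 36670 s = 10.19 h.
7.1%/h lost → k = −ln(1 − 0.071) = 0.07365 h⁻¹.
Applying C = C₀e^(−kt): 50.47 × 0.4723 = 23.84 mg/L.
Second outfall: C = (2.400·23.84 + 0.2700·198.0)/2.670 = 41.45 mg/L.

41.4 mg/L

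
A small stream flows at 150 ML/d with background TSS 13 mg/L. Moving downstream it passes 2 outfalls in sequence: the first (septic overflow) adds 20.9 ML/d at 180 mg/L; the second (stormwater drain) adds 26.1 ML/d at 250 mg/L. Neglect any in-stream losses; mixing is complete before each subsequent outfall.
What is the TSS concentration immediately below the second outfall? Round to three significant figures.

62.1 mg/L

Outfall 1: combined Q = 170.9 ML/d; C = (150.0·13.00 + 20.90·180.0)/170.9 = 33.42 mg/L.
Outfall 2: combined Q = 197.0 ML/d; C = (170.9·33.42 + 26.10·250.0)/197.0 = 62.12 mg/L.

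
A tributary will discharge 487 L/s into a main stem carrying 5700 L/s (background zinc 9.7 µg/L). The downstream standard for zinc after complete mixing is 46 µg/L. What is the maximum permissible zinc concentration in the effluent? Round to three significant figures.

471 µg/L

At the limit, (Qr·Cr + Qe·Cₑ)/(Qr + Qe) = 46:
Cₑ = (6187·46 − 5700·9.700) / 487.0 = 470.9 µg/L.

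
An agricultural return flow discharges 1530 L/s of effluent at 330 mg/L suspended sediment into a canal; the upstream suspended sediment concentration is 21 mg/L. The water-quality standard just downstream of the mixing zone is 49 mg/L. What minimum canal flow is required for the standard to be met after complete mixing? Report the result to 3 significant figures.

15400 L/s

Set C_mix = 49: (Q·21.00 + 1530·330.0) / (Q + 1530) = 49
→ Q = 1530·(330.0 − 49)/(49 − 21.00) = 15350 L/s.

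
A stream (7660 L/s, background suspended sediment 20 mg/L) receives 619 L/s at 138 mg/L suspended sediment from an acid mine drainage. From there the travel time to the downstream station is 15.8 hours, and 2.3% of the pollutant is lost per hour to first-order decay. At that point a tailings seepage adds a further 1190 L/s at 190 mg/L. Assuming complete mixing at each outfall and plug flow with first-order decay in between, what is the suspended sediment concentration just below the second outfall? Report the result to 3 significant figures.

41.3 mg/L

Flow-weighted average: C = (7660·20.00 + 619.0·138.0) / 8279 = 238600/8279 = 28.82 mg/L; combined flow 8279 L/s.
2.3%/h lost → k = −ln(1 − 0.023) = 0.02327 h⁻¹.
Applying C = C₀e^(−kt): 28.82 × 0.6924 = 19.96 mg/L.
At the second outfall, C = (8279·19.96 + 1190·190.0) / (8279 + 1190) = 41.33 mg/L.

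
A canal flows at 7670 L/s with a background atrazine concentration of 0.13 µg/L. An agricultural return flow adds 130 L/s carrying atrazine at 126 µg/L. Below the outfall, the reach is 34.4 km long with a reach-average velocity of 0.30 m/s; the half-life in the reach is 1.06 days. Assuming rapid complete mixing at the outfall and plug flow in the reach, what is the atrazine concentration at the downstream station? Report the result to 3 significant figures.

0.935 µg/L

Mixed concentration C = ΣQC/ΣQ = (7670·0.1300 + 130.0·126.0) / 7800 = 17380/7800 = 2.228 µg/L.
Travel time t = 34.4·1000 / 0.30 = 114700 s = 31.85 h.
Half-life 1.06 d → k = ln 2 / 1.06 = 0.6539 d⁻¹.
First-order decay: C = 2.228·exp(−k·t) = 2.228·0.4199 = 0.9354 µg/L.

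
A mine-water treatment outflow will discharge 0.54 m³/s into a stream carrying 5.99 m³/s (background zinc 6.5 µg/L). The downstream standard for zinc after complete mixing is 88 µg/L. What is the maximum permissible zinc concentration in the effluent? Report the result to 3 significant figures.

992 µg/L

At the limit, (Qr·Cr + Qe·Cₑ)/(Qr + Qe) = 88:
Cₑ = (6.530·88 − 5.990·6.500) / 0.5400 = 992.0 µg/L.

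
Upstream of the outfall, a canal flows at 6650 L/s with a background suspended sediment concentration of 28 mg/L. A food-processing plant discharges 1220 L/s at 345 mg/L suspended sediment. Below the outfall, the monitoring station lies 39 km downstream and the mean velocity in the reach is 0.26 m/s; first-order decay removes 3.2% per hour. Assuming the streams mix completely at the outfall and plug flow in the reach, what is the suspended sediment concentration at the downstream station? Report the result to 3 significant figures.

After mixing, C = (6650·28.00 + 1220·345.0) / 7870 = 607100/7870 = 77.14 mg/L.
Travel time t = 39·1000 / 0.26 = 150000 s = 41.67 h.
3.2%/h lost → k = −ln(1 − 0.032) = 0.03252 h⁻¹.
After decay, C = 77.14 × e^(−kt) = 77.14 × 0.2579 = 19.90 mg/L.

19.9 mg/L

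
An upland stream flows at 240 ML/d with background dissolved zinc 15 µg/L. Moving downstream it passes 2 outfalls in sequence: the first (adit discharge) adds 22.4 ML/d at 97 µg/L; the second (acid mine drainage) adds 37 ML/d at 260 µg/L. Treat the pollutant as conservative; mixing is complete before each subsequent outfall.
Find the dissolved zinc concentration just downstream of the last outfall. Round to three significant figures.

Below outfall 1: Q → 262.4 ML/d, C = (240.0·15.00 + 22.40·97.00)/262.4 = 22.00 µg/L.
Below outfall 2: Q → 299.4 ML/d, C = (262.4·22.00 + 37.00·260.0)/299.4 = 51.41 µg/L.

51.4 µg/L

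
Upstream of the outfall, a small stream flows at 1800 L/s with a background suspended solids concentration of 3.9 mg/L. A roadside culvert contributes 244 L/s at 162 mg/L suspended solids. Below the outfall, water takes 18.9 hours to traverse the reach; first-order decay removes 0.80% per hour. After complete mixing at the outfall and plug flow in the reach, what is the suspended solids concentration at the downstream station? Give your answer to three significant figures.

19.6 mg/L

Flow-weighted average: C = (1800·3.900 + 244.0·162.0) / 2044 = 46550/2044 = 22.77 mg/L.
0.80%/h lost → k = −ln(1 − 0.008) = 0.008032 h⁻¹.
After decay, C = 22.77 × e^(−kt) = 22.77 × 0.8592 = 19.57 mg/L.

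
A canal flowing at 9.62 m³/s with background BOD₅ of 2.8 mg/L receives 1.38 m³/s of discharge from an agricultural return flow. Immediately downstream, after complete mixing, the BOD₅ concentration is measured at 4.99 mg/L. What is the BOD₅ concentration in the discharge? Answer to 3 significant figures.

Mass balance: 9.620·2.800 + 1.380·Cₑ = 11.00·4.990
→ Cₑ = (11.00·4.990 − 9.620·2.800) / 1.380 = 20.26 mg/L.

20.3 mg/L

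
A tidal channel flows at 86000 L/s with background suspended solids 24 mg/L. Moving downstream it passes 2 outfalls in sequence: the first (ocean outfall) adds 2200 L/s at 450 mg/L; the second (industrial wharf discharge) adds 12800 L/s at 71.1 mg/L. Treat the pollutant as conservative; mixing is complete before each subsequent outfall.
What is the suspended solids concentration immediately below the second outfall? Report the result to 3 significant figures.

39.2 mg/L

After outfall 1: Q = 86000 + 2200 = 88200 L/s; C = (86000·24.00 + 2200·450.0)/88200 = 34.63 mg/L.
After outfall 2: Q = 88200 + 12800 = 101000 L/s; C = (88200·34.63 + 12800·71.10)/101000 = 39.25 mg/L.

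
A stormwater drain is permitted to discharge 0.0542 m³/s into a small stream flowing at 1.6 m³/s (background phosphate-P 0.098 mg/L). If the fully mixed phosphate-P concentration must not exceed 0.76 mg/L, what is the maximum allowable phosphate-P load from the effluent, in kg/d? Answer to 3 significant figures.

95.1 kg/d

Mass balance at the limit: 1.600·0.09800 + 0.05420·Cₑ = 1.654·0.76 → Cₑ = 20.30 mg/L.
Load = 0.05420 m³/s × 20.30 g/m³ × 86 400 s/d = 95.07 kg/d.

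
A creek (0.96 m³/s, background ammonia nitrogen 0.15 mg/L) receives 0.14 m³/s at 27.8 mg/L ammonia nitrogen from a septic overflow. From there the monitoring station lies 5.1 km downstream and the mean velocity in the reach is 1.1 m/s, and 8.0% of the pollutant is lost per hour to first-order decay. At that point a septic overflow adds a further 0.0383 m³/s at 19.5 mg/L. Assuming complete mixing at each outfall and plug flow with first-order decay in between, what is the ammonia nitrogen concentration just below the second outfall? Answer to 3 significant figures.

Conservation of mass: C = (0.9600·0.1500 + 0.1400·27.80) / 1.100 = 4.036/1.100 = 3.669 mg/L; combined flow 1.100 m³/s.
Travel time t = 5.1·1000 / 1.1 = 4636 s = 1.288 h.
8.0%/h lost → k = −ln(1 − 0.08) = 0.08338 h⁻¹.
After decay, C = 3.669 × e^(−kt) = 3.669 × 0.8982 = 3.296 mg/L.
Second outfall: C = (1.100·3.296 + 0.03830·19.50)/1.138 = 3.841 mg/L.

3.84 mg/L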